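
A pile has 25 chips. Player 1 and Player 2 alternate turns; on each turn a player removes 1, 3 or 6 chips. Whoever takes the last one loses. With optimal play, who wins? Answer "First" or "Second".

i:   0  1  2  3  4  5  6  7  8  9 10 11 12 13 14 15 16 17 18 19 20 21 22 23 24 25
     W  L  W  L  W  L  W  W  W  W  L  W  L  W  L  W  W  W  W  L  W  L  W  L  W  W
Position 25 is W, so the first player wins.

First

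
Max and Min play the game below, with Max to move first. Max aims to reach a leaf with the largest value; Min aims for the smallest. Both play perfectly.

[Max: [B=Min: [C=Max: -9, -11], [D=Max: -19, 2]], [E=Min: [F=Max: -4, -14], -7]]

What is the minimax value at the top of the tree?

C (Max): max(-9, -11) = -9
D (Max): max(-19, 2) = 2
B (Min): min(-9, 2) = -9
F (Max): max(-4, -14) = -4
E (Min): min(-4, -7) = -7
Root (Max): max(-9, -7) = -7

-7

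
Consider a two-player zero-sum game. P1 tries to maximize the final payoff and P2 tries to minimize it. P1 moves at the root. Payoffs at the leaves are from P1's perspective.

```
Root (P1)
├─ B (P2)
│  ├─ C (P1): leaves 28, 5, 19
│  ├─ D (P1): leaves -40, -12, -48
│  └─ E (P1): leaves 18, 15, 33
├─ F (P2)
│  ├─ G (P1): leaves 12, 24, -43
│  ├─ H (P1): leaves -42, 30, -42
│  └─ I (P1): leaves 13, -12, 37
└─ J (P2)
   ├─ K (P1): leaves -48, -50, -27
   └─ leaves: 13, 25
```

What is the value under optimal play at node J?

K: max(-48, -50, -27) = -27
J: min(-27, 13, 25) = -27

-27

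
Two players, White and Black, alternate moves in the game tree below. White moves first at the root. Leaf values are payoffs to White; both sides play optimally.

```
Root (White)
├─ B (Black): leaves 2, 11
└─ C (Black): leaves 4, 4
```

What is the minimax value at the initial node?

B (Black): min(2, 11) = 2
C (Black): min(4, 4) = 4
Root (White): max(2, 4) = 4

4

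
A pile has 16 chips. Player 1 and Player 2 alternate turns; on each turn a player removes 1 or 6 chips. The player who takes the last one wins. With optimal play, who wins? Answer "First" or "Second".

i:   0  1  2  3  4  5  6  7  8  9 10 11 12 13 14 15 16
     L  W  L  W  L  W  W  L  W  L  W  L  W  W  L  W  L
Position 16 is L, so the second player wins.

Second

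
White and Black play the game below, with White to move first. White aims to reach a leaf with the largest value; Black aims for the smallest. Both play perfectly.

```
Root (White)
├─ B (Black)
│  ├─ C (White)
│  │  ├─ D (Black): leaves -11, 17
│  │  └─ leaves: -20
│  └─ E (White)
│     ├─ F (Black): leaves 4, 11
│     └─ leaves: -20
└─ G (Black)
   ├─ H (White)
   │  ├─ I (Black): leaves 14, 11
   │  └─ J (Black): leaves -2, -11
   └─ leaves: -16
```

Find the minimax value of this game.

D (Black): min(-11, 17) = -11
C (White): max(-11, -20) = -11
F (Black): min(4, 11) = 4
E (White): max(4, -20) = 4
B (Black): min(-11, 4) = -11
I (Black): min(14, 11) = 11
J (Black): min(-2, -11) = -11
H (White): max(11, -11) = 11
G (Black): min(11, -16) = -16
Root (White): max(-11, -16) = -11

-11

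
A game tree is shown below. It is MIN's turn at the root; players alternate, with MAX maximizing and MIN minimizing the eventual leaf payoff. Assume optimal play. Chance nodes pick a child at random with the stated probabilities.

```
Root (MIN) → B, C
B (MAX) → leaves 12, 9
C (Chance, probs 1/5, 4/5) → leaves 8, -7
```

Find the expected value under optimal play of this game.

-4

B (MAX): max(12, 9) = 12
C (Chance): 1/5·8 + 4/5·-7 = -4
Root (MIN): min(12, -4) = -4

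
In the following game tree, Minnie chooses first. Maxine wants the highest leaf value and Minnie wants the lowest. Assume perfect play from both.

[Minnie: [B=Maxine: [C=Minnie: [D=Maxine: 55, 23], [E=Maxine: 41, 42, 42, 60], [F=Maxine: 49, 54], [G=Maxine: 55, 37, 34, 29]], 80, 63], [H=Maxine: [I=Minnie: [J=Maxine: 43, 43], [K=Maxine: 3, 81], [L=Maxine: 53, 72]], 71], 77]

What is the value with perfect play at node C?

D: max(55, 23) = 55
E: max(41, 42, 42, 60) = 60
F: max(49, 54) = 54
G: max(55, 37, 34, 29) = 55
C: min(55, 60, 54, 55) = 54

54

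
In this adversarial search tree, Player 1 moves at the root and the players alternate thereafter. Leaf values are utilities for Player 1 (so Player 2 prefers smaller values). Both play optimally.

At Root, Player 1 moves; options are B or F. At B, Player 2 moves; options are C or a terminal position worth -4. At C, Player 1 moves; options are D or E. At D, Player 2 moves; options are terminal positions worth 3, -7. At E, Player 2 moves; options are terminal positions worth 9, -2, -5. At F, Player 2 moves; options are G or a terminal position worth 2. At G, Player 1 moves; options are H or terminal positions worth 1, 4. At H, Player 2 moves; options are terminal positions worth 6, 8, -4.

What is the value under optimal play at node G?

H: min(6, 8, -4) = -4
G: max(-4, 1, 4) = 4

4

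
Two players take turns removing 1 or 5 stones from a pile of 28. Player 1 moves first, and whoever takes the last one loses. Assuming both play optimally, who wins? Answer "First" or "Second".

W/L table (W = player to move can force a win):
i:   0  1  2  3  4  5  6  7  8  9 10 11 12 13 14 15 16 17 18 19 20 21 22 23 24 25 26 27 28
     W  L  W  L  W  L  W  L  W  L  W  L  W  L  W  L  W  L  W  L  W  L  W  L  W  L  W  L  W
Position 28 is W, so the first player wins.

First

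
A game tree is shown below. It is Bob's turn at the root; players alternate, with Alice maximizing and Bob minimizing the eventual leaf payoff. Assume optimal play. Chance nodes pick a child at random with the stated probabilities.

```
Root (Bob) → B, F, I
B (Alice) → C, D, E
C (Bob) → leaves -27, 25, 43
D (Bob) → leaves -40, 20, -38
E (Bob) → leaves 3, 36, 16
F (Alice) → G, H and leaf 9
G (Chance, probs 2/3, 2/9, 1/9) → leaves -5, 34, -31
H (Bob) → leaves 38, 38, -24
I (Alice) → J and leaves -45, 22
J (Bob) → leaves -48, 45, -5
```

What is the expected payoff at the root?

3

C (Bob): min(-27, 25, 43) = -27
D (Bob): min(-40, 20, -38) = -40
E (Bob): min(3, 36, 16) = 3
B (Alice): max(-27, -40, 3) = 3
G (Chance): 2/3·-5 + 2/9·34 + 1/9·-31 = 0.78
H (Bob): min(38, 38, -24) = -24
F (Alice): max(0.78, -24, 9) = 9
J (Bob): min(-48, 45, -5) = -48
I (Alice): max(-48, -45, 22) = 22
Root (Bob): min(3, 9, 22) = 3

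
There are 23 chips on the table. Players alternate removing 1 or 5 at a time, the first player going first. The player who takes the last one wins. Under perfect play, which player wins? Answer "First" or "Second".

First

i:   0  1  2  3  4  5  6  7  8  9 10 11 12 13 14 15 16 17 18 19 20 21 22 23
     L  W  L  W  L  W  L  W  L  W  L  W  L  W  L  W  L  W  L  W  L  W  L  W
Position 23 is W, so the first player wins.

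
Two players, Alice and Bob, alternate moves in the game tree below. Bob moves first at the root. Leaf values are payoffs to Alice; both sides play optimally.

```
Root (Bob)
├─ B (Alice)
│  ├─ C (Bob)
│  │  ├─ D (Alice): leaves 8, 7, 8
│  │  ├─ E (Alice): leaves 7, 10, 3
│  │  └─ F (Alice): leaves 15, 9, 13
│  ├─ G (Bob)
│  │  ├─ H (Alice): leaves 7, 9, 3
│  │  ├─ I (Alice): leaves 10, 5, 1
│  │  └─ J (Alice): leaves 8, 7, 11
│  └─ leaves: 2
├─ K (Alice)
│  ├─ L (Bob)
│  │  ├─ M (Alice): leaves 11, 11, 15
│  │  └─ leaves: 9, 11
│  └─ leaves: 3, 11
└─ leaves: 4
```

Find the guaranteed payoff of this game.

D (Alice): max(8, 7, 8) = 8
E (Alice): max(7, 10, 3) = 10
F (Alice): max(15, 9, 13) = 15
C (Bob): min(8, 10, 15) = 8
H (Alice): max(7, 9, 3) = 9
I (Alice): max(10, 5, 1) = 10
J (Alice): max(8, 7, 11) = 11
G (Bob): min(9, 10, 11) = 9
B (Alice): max(8, 9, 2) = 9
M (Alice): max(11, 11, 15) = 15
L (Bob): min(15, 9, 11) = 9
K (Alice): max(9, 3, 11) = 11
Root (Bob): min(9, 11, 4) = 4

4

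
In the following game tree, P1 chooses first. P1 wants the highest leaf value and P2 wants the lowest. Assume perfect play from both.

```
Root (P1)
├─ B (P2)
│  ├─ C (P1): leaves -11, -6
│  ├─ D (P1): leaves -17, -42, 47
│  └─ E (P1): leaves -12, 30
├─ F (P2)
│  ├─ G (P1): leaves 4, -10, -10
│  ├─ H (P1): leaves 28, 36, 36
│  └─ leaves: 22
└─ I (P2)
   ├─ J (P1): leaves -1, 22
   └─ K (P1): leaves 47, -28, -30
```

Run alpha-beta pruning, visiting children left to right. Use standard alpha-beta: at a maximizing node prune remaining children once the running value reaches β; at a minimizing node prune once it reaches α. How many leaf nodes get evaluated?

C [α=-∞,β=+∞]: v=-6
D [α=-∞,β=-6]: v=47
E [α=-∞,β=-6]: v=30
B [α=-∞,β=+∞]: v=-6
G [α=-6,β=+∞]: v=4
H [α=-6,β=4]: v=28 after child 1 ≥ β → β-cutoff, skip 2
F [α=-6,β=+∞]: v=4
J [α=4,β=+∞]: v=22
K [α=4,β=22]: v=47 after child 1 ≥ β → β-cutoff, skip 2
I [α=4,β=+∞]: v=22
Root [α=-∞,β=+∞]: v=22
Leaves evaluated: 15 of 19.

15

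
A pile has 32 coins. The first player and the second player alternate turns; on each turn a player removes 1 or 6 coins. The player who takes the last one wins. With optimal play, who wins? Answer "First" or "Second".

Second

Positions where the player to move wins (W) vs loses (L):
i:   0  1  2  3  4  5  6  7  8  9 10 11 12 13 14 15 16 17 18 19 20 21 22 23 24 25 26 27 28 29 30 31 32
     L  W  L  W  L  W  W  L  W  L  W  L  W  W  L  W  L  W  L  W  W  L  W  L  W  L  W  W  L  W  L  W  L
Position 32 is L, so the second player wins.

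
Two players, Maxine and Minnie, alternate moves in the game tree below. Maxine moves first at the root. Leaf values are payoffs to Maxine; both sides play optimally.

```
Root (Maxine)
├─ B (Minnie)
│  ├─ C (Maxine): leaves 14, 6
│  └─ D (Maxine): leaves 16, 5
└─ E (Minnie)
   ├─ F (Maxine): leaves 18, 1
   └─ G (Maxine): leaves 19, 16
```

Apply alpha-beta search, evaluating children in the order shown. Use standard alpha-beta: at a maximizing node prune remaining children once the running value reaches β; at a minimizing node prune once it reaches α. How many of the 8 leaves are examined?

6

C [α=-∞,β=+∞]: v=14
D [α=-∞,β=14]: v=16 after child 1 ≥ β → β-cutoff, skip 1
B [α=-∞,β=+∞]: v=14
F [α=14,β=+∞]: v=18
G [α=14,β=18]: v=19 after child 1 ≥ β → β-cutoff, skip 1
E [α=14,β=+∞]: v=18
Root [α=-∞,β=+∞]: v=18
Leaves evaluated: 6 of 8.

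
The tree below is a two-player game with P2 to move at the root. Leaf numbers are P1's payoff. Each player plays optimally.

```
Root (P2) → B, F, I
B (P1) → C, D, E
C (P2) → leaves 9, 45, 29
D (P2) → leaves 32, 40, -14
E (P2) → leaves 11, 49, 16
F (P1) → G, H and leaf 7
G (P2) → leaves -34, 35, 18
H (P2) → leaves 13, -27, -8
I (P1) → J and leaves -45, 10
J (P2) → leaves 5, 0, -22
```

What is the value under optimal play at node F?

7

G: min(-34, 35, 18) = -34
H: min(13, -27, -8) = -27
F: max(-34, -27, 7) = 7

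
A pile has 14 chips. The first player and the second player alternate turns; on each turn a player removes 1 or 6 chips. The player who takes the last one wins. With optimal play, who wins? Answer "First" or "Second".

Second

i:   0  1  2  3  4  5  6  7  8  9 10 11 12 13 14
     L  W  L  W  L  W  W  L  W  L  W  L  W  W  L
Position 14 is L, so the second player wins.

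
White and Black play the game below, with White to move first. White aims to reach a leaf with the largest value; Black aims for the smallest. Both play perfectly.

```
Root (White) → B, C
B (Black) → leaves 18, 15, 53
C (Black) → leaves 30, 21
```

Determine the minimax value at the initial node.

B (Black): min(18, 15, 53) = 15
C (Black): min(30, 21) = 21
Root (White): max(15, 21) = 21

21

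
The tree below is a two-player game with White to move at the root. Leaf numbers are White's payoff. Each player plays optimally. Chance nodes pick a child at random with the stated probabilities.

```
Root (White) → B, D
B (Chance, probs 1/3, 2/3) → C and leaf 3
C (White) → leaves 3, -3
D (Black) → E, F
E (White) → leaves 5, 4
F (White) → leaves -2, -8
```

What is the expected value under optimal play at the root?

C (White): max(3, -3) = 3
B (Chance): 1/3·3 + 2/3·3 = 3
E (White): max(5, 4) = 5
F (White): max(-2, -8) = -2
D (Black): min(5, -2) = -2
Root (White): max(3, -2) = 3

3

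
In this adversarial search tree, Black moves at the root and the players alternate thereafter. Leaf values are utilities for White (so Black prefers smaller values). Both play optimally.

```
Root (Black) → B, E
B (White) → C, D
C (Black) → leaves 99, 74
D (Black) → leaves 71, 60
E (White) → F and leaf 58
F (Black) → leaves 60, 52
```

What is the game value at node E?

F: min(60, 52) = 52
E: max(52, 58) = 58

58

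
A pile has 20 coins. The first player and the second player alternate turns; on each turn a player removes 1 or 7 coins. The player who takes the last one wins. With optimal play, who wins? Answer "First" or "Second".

Second

Mark each pile size as W (mover wins) or L (mover loses):
i:   0  1  2  3  4  5  6  7  8  9 10 11 12 13 14 15 16 17 18 19 20
     L  W  L  W  L  W  L  W  L  W  L  W  L  W  L  W  L  W  L  W  L
Position 20 is L, so the second player wins.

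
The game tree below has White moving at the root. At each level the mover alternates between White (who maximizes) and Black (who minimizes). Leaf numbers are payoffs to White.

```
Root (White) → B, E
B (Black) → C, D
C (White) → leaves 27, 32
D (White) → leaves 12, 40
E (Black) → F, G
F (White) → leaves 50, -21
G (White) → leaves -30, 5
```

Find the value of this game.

32

C (White): max(27, 32) = 32
D (White): max(12, 40) = 40
B (Black): min(32, 40) = 32
F (White): max(50, -21) = 50
G (White): max(-30, 5) = 5
E (Black): min(50, 5) = 5
Root (White): max(32, 5) = 32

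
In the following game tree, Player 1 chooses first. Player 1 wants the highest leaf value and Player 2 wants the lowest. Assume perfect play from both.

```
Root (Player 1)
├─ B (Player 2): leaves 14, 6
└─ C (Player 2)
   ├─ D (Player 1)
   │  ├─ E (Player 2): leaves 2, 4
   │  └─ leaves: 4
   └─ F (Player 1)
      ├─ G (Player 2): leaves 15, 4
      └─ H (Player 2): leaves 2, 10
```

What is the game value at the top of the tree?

B (Player 2): min(14, 6) = 6
E (Player 2): min(2, 4) = 2
D (Player 1): max(2, 4) = 4
G (Player 2): min(15, 4) = 4
H (Player 2): min(2, 10) = 2
F (Player 1): max(4, 2) = 4
C (Player 2): min(4, 4) = 4
Root (Player 1): max(6, 4) = 6

6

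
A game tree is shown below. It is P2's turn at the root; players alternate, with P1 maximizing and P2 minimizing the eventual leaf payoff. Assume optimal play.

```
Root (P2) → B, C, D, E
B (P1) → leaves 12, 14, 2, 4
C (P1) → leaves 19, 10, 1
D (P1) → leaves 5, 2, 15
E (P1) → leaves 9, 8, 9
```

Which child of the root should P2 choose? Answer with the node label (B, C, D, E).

E

B (P1): max(12, 14, 2, 4) = 14
C (P1): max(19, 10, 1) = 19
D (P1): max(5, 2, 15) = 15
E (P1): max(9, 8, 9) = 9
Root (P2): min(14, 19, 15, 9) = 9
P2 picks the child with the lowest value: E (value 9).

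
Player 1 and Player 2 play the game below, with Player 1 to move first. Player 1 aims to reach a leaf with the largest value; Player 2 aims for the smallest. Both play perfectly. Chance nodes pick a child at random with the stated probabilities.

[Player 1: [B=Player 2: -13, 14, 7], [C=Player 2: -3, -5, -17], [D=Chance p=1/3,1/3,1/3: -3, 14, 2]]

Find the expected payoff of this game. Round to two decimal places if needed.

B (Player 2): min(-13, 14, 7) = -13
C (Player 2): min(-3, -5, -17) = -17
D (Chance): 1/3·-3 + 1/3·14 + 1/3·2 = 4.33
Root (Player 1): max(-13, -17, 4.33) = 4.33

4.33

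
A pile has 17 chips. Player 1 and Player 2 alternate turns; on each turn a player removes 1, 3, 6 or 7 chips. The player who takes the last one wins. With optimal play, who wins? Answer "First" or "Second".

First

Positions where the player to move wins (W) vs loses (L):
i:   0  1  2  3  4  5  6  7  8  9 10 11 12 13 14 15 16 17
     L  W  L  W  L  W  W  W  W  W  W  W  L  W  L  W  L  W
Position 17 is W, so the first player wins.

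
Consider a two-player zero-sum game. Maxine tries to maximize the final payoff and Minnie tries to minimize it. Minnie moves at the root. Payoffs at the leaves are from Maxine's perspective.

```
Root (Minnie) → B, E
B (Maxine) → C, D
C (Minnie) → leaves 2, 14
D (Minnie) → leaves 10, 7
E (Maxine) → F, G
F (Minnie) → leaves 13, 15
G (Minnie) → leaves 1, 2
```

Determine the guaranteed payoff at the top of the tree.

7

C (Minnie): min(2, 14) = 2
D (Minnie): min(10, 7) = 7
B (Maxine): max(2, 7) = 7
F (Minnie): min(13, 15) = 13
G (Minnie): min(1, 2) = 1
E (Maxine): max(13, 1) = 13
Root (Minnie): min(7, 13) = 7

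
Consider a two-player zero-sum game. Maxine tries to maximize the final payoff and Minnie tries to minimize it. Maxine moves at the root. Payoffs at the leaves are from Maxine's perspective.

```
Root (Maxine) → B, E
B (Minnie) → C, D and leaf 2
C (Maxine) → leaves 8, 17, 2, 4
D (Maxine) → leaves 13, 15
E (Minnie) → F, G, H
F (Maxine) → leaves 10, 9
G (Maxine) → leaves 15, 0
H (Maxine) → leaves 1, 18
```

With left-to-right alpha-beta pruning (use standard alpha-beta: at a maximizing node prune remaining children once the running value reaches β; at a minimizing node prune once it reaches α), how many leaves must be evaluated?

C [α=-∞,β=+∞]: v=17
D [α=-∞,β=17]: v=15
B [α=-∞,β=+∞]: v=2
F [α=2,β=+∞]: v=10
G [α=2,β=10]: v=15 after child 1 ≥ β → β-cutoff, skip 1
H [α=2,β=10]: v=18
E [α=2,β=+∞]: v=10
Root [α=-∞,β=+∞]: v=10
Leaves evaluated: 12 of 13.

12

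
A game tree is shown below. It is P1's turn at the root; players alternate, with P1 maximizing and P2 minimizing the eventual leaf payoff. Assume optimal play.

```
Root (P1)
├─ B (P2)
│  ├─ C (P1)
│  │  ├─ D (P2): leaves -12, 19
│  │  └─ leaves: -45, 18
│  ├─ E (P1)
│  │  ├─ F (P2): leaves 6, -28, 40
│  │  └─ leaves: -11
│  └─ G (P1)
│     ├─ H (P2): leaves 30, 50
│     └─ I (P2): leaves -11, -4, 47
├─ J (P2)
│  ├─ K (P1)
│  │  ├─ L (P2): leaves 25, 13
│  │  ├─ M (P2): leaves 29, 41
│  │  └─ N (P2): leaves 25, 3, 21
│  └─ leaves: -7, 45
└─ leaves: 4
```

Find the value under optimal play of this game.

4

D (P2): min(-12, 19) = -12
C (P1): max(-12, -45, 18) = 18
F (P2): min(6, -28, 40) = -28
E (P1): max(-28, -11) = -11
H (P2): min(30, 50) = 30
I (P2): min(-11, -4, 47) = -11
G (P1): max(30, -11) = 30
B (P2): min(18, -11, 30) = -11
L (P2): min(25, 13) = 13
M (P2): min(29, 41) = 29
N (P2): min(25, 3, 21) = 3
K (P1): max(13, 29, 3) = 29
J (P2): min(29, -7, 45) = -7
Root (P1): max(-11, -7, 4) = 4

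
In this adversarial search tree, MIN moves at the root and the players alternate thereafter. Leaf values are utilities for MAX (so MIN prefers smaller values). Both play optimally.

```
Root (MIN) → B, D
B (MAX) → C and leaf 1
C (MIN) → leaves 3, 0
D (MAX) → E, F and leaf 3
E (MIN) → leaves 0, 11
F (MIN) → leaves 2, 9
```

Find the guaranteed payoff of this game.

1

C (MIN): min(3, 0) = 0
B (MAX): max(0, 1) = 1
E (MIN): min(0, 11) = 0
F (MIN): min(2, 9) = 2
D (MAX): max(0, 2, 3) = 3
Root (MIN): min(1, 3) = 1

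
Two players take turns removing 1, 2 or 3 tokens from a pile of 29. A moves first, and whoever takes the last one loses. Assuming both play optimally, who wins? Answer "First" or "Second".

Second

Mark each pile size as W (mover wins) or L (mover loses):
i:   0  1  2  3  4  5  6  7  8  9 10 11 12 13 14 15 16 17 18 19 20 21 22 23 24 25 26 27 28 29
     W  L  W  W  W  L  W  W  W  L  W  W  W  L  W  W  W  L  W  W  W  L  W  W  W  L  W  W  W  L
Position 29 is L, so the second player wins.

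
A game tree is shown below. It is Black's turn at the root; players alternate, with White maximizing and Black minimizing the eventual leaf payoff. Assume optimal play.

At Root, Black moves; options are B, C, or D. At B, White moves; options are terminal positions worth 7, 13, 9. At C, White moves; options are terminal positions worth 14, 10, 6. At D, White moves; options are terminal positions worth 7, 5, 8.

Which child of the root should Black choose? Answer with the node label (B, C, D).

D

B (White): max(7, 13, 9) = 13
C (White): max(14, 10, 6) = 14
D (White): max(7, 5, 8) = 8
Root (Black): min(13, 14, 8) = 8
Black picks the child with the lowest value: D (value 8).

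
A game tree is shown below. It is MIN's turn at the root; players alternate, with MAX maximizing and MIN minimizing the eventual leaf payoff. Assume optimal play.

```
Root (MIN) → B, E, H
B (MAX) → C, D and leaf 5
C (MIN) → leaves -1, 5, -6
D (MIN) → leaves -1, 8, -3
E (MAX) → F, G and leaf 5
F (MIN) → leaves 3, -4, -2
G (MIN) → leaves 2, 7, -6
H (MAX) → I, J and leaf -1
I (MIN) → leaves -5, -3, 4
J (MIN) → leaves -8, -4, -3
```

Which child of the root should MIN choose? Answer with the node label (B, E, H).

H

C (MIN): min(-1, 5, -6) = -6
D (MIN): min(-1, 8, -3) = -3
B (MAX): max(-6, -3, 5) = 5
F (MIN): min(3, -4, -2) = -4
G (MIN): min(2, 7, -6) = -6
E (MAX): max(-4, -6, 5) = 5
I (MIN): min(-5, -3, 4) = -5
J (MIN): min(-8, -4, -3) = -8
H (MAX): max(-5, -8, -1) = -1
Root (MIN): min(5, 5, -1) = -1
MIN picks the child with the lowest value: H (value -1).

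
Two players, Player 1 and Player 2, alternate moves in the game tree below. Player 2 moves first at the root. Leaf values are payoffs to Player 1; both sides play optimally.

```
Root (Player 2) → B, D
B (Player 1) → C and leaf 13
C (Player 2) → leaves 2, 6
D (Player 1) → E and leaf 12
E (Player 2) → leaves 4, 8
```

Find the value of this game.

C (Player 2): min(2, 6) = 2
B (Player 1): max(2, 13) = 13
E (Player 2): min(4, 8) = 4
D (Player 1): max(4, 12) = 12
Root (Player 2): min(13, 12) = 12

12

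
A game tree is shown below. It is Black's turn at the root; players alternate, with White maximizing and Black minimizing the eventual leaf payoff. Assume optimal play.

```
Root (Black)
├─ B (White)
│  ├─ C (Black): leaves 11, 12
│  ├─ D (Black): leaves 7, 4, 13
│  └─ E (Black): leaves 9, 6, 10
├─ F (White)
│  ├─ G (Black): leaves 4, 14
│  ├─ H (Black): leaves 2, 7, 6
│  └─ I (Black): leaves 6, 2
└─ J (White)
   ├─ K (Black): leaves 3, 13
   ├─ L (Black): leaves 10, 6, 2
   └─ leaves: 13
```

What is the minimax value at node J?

13

K: min(3, 13) = 3
L: min(10, 6, 2) = 2
J: max(3, 2, 13) = 13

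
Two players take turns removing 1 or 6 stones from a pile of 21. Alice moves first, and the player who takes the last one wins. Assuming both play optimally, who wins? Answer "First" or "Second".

Second

Mark each pile size as W (mover wins) or L (mover loses):
i:   0  1  2  3  4  5  6  7  8  9 10 11 12 13 14 15 16 17 18 19 20 21
     L  W  L  W  L  W  W  L  W  L  W  L  W  W  L  W  L  W  L  W  W  L
Position 21 is L, so the second player wins.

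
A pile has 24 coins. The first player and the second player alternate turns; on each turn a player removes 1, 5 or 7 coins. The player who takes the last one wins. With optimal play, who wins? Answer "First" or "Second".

Second

i:   0  1  2  3  4  5  6  7  8  9 10 11 12 13 14 15 16 17 18 19 20 21 22 23 24
     L  W  L  W  L  W  L  W  L  W  L  W  L  W  L  W  L  W  L  W  L  W  L  W  L
Position 24 is L, so the second player wins.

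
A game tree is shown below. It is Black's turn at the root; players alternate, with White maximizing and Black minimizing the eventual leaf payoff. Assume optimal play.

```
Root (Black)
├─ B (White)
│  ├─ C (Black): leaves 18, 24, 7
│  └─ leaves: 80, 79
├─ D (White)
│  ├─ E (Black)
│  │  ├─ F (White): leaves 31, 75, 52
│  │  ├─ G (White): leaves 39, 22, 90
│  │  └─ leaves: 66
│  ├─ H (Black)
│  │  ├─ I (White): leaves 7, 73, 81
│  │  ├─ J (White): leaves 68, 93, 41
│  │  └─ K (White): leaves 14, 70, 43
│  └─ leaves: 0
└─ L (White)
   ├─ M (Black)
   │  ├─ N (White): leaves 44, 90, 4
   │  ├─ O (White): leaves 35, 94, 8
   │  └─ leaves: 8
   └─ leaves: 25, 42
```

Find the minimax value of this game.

C (Black): min(18, 24, 7) = 7
B (White): max(7, 80, 79) = 80
F (White): max(31, 75, 52) = 75
G (White): max(39, 22, 90) = 90
E (Black): min(75, 90, 66) = 66
I (White): max(7, 73, 81) = 81
J (White): max(68, 93, 41) = 93
K (White): max(14, 70, 43) = 70
H (Black): min(81, 93, 70) = 70
D (White): max(66, 70, 0) = 70
N (White): max(44, 90, 4) = 90
O (White): max(35, 94, 8) = 94
M (Black): min(90, 94, 8) = 8
L (White): max(8, 25, 42) = 42
Root (Black): min(80, 70, 42) = 42

42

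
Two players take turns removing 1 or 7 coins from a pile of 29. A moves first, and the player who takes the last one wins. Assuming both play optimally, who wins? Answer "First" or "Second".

Compute winning (W) and losing (L) positions by backward induction:
i:   0  1  2  3  4  5  6  7  8  9 10 11 12 13 14 15 16 17 18 19 20 21 22 23 24 25 26 27 28 29
     L  W  L  W  L  W  L  W  L  W  L  W  L  W  L  W  L  W  L  W  L  W  L  W  L  W  L  W  L  W
Position 29 is W, so the first player wins.

First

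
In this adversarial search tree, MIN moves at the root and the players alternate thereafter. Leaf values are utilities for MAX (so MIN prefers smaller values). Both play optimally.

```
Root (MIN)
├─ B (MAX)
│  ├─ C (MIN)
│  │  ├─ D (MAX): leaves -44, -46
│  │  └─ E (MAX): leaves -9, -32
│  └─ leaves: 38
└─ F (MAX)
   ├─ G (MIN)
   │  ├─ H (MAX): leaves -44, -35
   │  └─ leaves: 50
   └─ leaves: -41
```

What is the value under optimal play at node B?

D: max(-44, -46) = -44
E: max(-9, -32) = -9
C: min(-44, -9) = -44
B: max(-44, 38) = 38

38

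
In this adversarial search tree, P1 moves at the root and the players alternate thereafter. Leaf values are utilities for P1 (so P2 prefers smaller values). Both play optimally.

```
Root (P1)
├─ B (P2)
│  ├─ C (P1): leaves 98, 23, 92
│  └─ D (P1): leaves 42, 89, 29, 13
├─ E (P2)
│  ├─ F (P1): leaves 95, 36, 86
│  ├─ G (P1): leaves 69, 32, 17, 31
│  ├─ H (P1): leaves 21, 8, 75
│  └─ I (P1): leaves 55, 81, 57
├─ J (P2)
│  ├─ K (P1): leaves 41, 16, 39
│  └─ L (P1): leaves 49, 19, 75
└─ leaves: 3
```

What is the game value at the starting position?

C (P1): max(98, 23, 92) = 98
D (P1): max(42, 89, 29, 13) = 89
B (P2): min(98, 89) = 89
F (P1): max(95, 36, 86) = 95
G (P1): max(69, 32, 17, 31) = 69
H (P1): max(21, 8, 75) = 75
I (P1): max(55, 81, 57) = 81
E (P2): min(95, 69, 75, 81) = 69
K (P1): max(41, 16, 39) = 41
L (P1): max(49, 19, 75) = 75
J (P2): min(41, 75) = 41
Root (P1): max(89, 69, 41, 3) = 89

89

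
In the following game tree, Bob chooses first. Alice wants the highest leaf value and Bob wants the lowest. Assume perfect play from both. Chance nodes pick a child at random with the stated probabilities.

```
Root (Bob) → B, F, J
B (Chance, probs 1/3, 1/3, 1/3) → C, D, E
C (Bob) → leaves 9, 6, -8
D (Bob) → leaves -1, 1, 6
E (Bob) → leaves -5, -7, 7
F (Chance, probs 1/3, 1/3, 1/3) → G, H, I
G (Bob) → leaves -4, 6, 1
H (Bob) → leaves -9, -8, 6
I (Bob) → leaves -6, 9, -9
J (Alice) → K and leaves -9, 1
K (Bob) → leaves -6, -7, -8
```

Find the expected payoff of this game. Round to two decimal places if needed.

-7.33

C (Bob): min(9, 6, -8) = -8
D (Bob): min(-1, 1, 6) = -1
E (Bob): min(-5, -7, 7) = -7
B (Chance): 1/3·-8 + 1/3·-1 + 1/3·-7 = -5.33
G (Bob): min(-4, 6, 1) = -4
H (Bob): min(-9, -8, 6) = -9
I (Bob): min(-6, 9, -9) = -9
F (Chance): 1/3·-4 + 1/3·-9 + 1/3·-9 = -7.33
K (Bob): min(-6, -7, -8) = -8
J (Alice): max(-8, -9, 1) = 1
Root (Bob): min(-5.33, -7.33, 1) = -7.33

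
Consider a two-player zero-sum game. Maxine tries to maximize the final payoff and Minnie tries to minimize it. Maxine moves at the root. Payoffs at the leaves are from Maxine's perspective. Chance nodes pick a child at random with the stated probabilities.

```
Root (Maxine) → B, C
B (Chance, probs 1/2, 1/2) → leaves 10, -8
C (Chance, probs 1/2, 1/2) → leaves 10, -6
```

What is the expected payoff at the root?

2

B (Chance): 1/2·10 + 1/2·-8 = 1
C (Chance): 1/2·10 + 1/2·-6 = 2
Root (Maxine): max(1, 2) = 2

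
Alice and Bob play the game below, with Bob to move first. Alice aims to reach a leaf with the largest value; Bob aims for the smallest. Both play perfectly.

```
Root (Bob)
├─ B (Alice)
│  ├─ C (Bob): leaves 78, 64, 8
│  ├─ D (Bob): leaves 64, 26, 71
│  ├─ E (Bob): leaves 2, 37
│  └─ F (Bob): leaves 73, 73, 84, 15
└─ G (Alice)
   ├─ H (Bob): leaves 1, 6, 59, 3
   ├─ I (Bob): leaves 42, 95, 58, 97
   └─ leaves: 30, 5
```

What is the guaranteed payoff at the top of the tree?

26

C (Bob): min(78, 64, 8) = 8
D (Bob): min(64, 26, 71) = 26
E (Bob): min(2, 37) = 2
F (Bob): min(73, 73, 84, 15) = 15
B (Alice): max(8, 26, 2, 15) = 26
H (Bob): min(1, 6, 59, 3) = 1
I (Bob): min(42, 95, 58, 97) = 42
G (Alice): max(1, 42, 30, 5) = 42
Root (Bob): min(26, 42) = 26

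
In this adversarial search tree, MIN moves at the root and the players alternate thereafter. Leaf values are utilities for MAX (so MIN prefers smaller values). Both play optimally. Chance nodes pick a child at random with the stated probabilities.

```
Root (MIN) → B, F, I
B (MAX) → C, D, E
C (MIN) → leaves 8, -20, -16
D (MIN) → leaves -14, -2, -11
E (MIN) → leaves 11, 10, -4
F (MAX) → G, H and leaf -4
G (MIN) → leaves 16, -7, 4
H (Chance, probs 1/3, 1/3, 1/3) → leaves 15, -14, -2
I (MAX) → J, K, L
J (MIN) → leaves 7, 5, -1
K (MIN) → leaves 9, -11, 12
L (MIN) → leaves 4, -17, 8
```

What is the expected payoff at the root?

C (MIN): min(8, -20, -16) = -20
D (MIN): min(-14, -2, -11) = -14
E (MIN): min(11, 10, -4) = -4
B (MAX): max(-20, -14, -4) = -4
G (MIN): min(16, -7, 4) = -7
H (Chance): 1/3·15 + 1/3·-14 + 1/3·-2 = -0.33
F (MAX): max(-7, -0.33, -4) = -0.33
J (MIN): min(7, 5, -1) = -1
K (MIN): min(9, -11, 12) = -11
L (MIN): min(4, -17, 8) = -17
I (MAX): max(-1, -11, -17) = -1
Root (MIN): min(-4, -0.33, -1) = -4

-4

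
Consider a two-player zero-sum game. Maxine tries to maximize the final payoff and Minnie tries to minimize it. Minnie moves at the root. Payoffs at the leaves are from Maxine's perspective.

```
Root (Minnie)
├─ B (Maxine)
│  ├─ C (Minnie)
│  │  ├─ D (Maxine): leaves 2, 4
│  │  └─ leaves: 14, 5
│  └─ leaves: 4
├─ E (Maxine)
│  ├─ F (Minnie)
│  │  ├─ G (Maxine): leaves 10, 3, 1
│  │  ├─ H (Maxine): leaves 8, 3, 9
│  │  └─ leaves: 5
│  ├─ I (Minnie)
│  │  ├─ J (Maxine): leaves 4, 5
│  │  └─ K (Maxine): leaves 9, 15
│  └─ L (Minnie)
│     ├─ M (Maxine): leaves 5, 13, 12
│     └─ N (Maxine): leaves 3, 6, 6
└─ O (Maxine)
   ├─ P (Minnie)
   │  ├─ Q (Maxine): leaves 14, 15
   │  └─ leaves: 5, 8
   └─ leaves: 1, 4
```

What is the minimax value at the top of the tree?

4

D (Maxine): max(2, 4) = 4
C (Minnie): min(4, 14, 5) = 4
B (Maxine): max(4, 4) = 4
G (Maxine): max(10, 3, 1) = 10
H (Maxine): max(8, 3, 9) = 9
F (Minnie): min(10, 9, 5) = 5
J (Maxine): max(4, 5) = 5
K (Maxine): max(9, 15) = 15
I (Minnie): min(5, 15) = 5
M (Maxine): max(5, 13, 12) = 13
N (Maxine): max(3, 6, 6) = 6
L (Minnie): min(13, 6) = 6
E (Maxine): max(5, 5, 6) = 6
Q (Maxine): max(14, 15) = 15
P (Minnie): min(15, 5, 8) = 5
O (Maxine): max(5, 1, 4) = 5
Root (Minnie): min(4, 6, 5) = 4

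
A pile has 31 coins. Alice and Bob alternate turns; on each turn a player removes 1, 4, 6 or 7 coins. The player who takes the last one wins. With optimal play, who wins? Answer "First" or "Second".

i:   0  1  2  3  4  5  6  7  8  9 10 11 12 13 14 15 16 17 18 19 20 21 22 23 24 25 26 27 28 29 30 31
     L  W  L  W  W  L  W  W  W  W  L  W  W  L  W  L  W  W  L  W  W  W  W  L  W  W  L  W  L  W  W  L
Position 31 is L, so the second player wins.

Second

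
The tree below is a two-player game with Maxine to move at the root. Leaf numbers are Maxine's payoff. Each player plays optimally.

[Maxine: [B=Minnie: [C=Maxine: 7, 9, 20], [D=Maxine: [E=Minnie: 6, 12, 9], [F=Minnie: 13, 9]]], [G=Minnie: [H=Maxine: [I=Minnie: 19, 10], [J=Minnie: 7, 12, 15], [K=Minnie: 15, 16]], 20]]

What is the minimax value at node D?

E: min(6, 12, 9) = 6
F: min(13, 9) = 9
D: max(6, 9) = 9

9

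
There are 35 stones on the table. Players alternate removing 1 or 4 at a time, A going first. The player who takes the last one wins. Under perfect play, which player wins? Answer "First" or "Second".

Positions where the player to move wins (W) vs loses (L):
i:   0  1  2  3  4  5  6  7  8  9 10 11 12 13 14 15 16 17 18 19 20 21 22 23 24 25 26 27 28 29 30 31 32 33 34 35
     L  W  L  W  W  L  W  L  W  W  L  W  L  W  W  L  W  L  W  W  L  W  L  W  W  L  W  L  W  W  L  W  L  W  W  L
Position 35 is L, so the second player wins.

Second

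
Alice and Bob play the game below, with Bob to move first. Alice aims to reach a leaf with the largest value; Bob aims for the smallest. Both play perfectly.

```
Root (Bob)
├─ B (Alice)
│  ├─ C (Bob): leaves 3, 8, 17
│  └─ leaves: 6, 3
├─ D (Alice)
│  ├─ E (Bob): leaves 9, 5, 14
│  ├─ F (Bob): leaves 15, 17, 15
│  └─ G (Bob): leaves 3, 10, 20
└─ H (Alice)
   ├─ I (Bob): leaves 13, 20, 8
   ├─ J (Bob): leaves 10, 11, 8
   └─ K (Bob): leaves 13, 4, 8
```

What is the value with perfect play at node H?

8

I: min(13, 20, 8) = 8
J: min(10, 11, 8) = 8
K: min(13, 4, 8) = 4
H: max(8, 8, 4) = 8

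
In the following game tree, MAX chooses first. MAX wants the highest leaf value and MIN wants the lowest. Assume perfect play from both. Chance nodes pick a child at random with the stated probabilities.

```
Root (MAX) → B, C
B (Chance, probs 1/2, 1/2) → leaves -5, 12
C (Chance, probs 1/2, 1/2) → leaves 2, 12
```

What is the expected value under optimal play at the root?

B (Chance): 1/2·-5 + 1/2·12 = 3.5
C (Chance): 1/2·2 + 1/2·12 = 7
Root (MAX): max(3.5, 7) = 7

7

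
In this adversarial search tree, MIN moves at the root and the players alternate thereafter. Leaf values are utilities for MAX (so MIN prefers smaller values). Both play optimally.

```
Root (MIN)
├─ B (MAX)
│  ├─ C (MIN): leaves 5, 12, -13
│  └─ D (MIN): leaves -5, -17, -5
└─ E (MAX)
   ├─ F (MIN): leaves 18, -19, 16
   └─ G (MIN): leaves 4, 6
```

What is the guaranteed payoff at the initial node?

-13

C (MIN): min(5, 12, -13) = -13
D (MIN): min(-5, -17, -5) = -17
B (MAX): max(-13, -17) = -13
F (MIN): min(18, -19, 16) = -19
G (MIN): min(4, 6) = 4
E (MAX): max(-19, 4) = 4
Root (MIN): min(-13, 4) = -13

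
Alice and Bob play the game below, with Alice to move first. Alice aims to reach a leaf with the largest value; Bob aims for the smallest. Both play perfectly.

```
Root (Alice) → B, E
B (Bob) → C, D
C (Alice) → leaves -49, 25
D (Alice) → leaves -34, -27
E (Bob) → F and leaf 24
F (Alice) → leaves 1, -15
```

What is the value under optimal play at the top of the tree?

1

C (Alice): max(-49, 25) = 25
D (Alice): max(-34, -27) = -27
B (Bob): min(25, -27) = -27
F (Alice): max(1, -15) = 1
E (Bob): min(1, 24) = 1
Root (Alice): max(-27, 1) = 1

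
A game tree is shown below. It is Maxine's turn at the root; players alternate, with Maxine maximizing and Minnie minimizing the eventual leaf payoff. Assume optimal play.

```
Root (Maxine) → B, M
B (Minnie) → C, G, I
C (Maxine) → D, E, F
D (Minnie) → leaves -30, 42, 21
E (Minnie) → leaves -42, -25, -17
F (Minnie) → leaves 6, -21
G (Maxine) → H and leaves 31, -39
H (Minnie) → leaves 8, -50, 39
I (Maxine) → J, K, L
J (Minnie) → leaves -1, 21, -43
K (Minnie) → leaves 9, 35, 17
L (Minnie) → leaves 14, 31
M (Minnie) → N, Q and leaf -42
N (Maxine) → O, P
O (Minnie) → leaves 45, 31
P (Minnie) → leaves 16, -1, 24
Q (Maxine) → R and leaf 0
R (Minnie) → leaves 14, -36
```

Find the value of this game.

D (Minnie): min(-30, 42, 21) = -30
E (Minnie): min(-42, -25, -17) = -42
F (Minnie): min(6, -21) = -21
C (Maxine): max(-30, -42, -21) = -21
H (Minnie): min(8, -50, 39) = -50
G (Maxine): max(-50, 31, -39) = 31
J (Minnie): min(-1, 21, -43) = -43
K (Minnie): min(9, 35, 17) = 9
L (Minnie): min(14, 31) = 14
I (Maxine): max(-43, 9, 14) = 14
B (Minnie): min(-21, 31, 14) = -21
O (Minnie): min(45, 31) = 31
P (Minnie): min(16, -1, 24) = -1
N (Maxine): max(31, -1) = 31
R (Minnie): min(14, -36) = -36
Q (Maxine): max(-36, 0) = 0
M (Minnie): min(31, 0, -42) = -42
Root (Maxine): max(-21, -42) = -21

-21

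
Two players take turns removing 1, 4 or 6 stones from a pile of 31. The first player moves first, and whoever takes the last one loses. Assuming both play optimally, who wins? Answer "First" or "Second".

Positions where the player to move wins (W) vs loses (L):
i:   0  1  2  3  4  5  6  7  8  9 10 11 12 13 14 15 16 17 18 19 20 21 22 23 24 25 26 27 28 29 30 31
     W  L  W  L  W  W  L  W  L  W  W  L  W  L  W  W  L  W  L  W  W  L  W  L  W  W  L  W  L  W  W  L
Position 31 is L, so the second player wins.

Second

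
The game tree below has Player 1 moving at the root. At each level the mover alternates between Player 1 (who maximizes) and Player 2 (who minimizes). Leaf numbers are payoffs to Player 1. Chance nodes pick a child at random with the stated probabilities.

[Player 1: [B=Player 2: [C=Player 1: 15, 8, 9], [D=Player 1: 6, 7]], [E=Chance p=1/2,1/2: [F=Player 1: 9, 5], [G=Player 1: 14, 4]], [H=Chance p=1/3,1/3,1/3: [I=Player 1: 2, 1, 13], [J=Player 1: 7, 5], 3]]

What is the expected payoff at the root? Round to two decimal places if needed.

C (Player 1): max(15, 8, 9) = 15
D (Player 1): max(6, 7) = 7
B (Player 2): min(15, 7) = 7
F (Player 1): max(9, 5) = 9
G (Player 1): max(14, 4) = 14
E (Chance): 1/2·9 + 1/2·14 = 11.5
I (Player 1): max(2, 1, 13) = 13
J (Player 1): max(7, 5) = 7
H (Chance): 1/3·13 + 1/3·7 + 1/3·3 = 7.67
Root (Player 1): max(7, 11.5, 7.67) = 11.5

11.5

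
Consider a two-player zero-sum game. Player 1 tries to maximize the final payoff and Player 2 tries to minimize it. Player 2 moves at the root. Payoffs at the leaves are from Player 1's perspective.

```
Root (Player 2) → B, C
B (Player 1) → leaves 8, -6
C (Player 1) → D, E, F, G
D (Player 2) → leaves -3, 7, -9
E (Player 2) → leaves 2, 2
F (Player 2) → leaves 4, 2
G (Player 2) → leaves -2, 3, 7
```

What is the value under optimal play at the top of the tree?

2

B (Player 1): max(8, -6) = 8
D (Player 2): min(-3, 7, -9) = -9
E (Player 2): min(2, 2) = 2
F (Player 2): min(4, 2) = 2
G (Player 2): min(-2, 3, 7) = -2
C (Player 1): max(-9, 2, 2, -2) = 2
Root (Player 2): min(8, 2) = 2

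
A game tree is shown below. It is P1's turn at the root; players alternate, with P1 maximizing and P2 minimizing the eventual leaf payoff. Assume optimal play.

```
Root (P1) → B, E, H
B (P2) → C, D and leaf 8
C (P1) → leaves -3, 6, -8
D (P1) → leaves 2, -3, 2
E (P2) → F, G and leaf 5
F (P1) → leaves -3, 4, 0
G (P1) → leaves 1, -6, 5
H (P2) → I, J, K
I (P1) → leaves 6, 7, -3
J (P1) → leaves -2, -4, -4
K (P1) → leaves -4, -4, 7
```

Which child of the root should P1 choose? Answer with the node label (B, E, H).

C (P1): max(-3, 6, -8) = 6
D (P1): max(2, -3, 2) = 2
B (P2): min(6, 2, 8) = 2
F (P1): max(-3, 4, 0) = 4
G (P1): max(1, -6, 5) = 5
E (P2): min(4, 5, 5) = 4
I (P1): max(6, 7, -3) = 7
J (P1): max(-2, -4, -4) = -2
K (P1): max(-4, -4, 7) = 7
H (P2): min(7, -2, 7) = -2
Root (P1): max(2, 4, -2) = 4
P1 picks the child with the highest value: E (value 4).

E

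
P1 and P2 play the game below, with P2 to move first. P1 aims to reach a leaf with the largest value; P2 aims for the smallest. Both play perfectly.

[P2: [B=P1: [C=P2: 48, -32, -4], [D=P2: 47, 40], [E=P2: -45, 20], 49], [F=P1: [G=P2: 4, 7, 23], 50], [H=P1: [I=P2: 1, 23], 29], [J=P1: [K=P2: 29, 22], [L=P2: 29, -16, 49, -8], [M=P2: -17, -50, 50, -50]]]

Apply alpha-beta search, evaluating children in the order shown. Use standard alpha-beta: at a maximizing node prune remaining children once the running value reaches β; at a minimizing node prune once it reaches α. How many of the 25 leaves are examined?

19

C [α=-∞,β=+∞]: v=-32
D [α=-32,β=+∞]: v=40
E [α=40,β=+∞]: v=-45 after child 1 ≤ α → α-cutoff, skip 1
B [α=-∞,β=+∞]: v=49
G [α=-∞,β=49]: v=4
F [α=-∞,β=49]: v=50
I [α=-∞,β=49]: v=1
H [α=-∞,β=49]: v=29
K [α=-∞,β=29]: v=22
L [α=22,β=29]: v=-16 after child 2 ≤ α → α-cutoff, skip 2
M [α=22,β=29]: v=-17 after child 1 ≤ α → α-cutoff, skip 3
J [α=-∞,β=29]: v=22
Root [α=-∞,β=+∞]: v=22
Leaves evaluated: 19 of 25.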